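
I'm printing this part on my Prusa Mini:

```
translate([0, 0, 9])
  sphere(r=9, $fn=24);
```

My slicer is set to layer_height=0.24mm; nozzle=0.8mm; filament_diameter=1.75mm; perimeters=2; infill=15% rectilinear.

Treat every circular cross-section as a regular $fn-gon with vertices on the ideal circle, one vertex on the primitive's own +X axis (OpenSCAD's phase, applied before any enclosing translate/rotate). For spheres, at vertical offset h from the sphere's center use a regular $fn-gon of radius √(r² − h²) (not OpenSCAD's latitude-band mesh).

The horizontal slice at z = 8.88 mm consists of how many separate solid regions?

1

At z = 8.88 mm: the r=9 sphere contributes a regular 24-gon of circumradius √(9²−0.12²) = 8.999. The result has 1 disconnected region.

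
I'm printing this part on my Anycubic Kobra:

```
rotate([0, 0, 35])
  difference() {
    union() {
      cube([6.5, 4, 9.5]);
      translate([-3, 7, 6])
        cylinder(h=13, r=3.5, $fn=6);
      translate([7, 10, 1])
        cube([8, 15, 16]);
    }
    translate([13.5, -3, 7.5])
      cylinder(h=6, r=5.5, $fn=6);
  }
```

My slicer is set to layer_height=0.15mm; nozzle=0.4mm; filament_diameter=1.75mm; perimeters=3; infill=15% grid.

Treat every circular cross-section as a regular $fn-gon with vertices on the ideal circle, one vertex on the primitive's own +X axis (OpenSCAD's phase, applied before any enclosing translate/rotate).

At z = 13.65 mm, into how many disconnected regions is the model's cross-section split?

At z = 13.65 mm: the cube does not reach this height (z outside [0, 9.5]); the r=3.5 cylinder at (-3, 7) contributes a regular 6-gon of circumradius 3.5; the cube at (7, 10) (footprint 8×15) is included at this height; Merging all regions: the 2 present regions are separate (no shared area or edge), so areas and boundary lengths simply add and each stays a separate island — 2 connected regions; the cylinder at (13.5, -3) does not reach this height (z outside [7.5, 13.5]); Taking the first minus the rest: none of the subtracted shapes is present at this height, so that combined region is unchanged — 2 connected regions; (whole slice rotated 35° about Z — lengths, areas and connectivity unchanged). The result has 2 disconnected regions.

2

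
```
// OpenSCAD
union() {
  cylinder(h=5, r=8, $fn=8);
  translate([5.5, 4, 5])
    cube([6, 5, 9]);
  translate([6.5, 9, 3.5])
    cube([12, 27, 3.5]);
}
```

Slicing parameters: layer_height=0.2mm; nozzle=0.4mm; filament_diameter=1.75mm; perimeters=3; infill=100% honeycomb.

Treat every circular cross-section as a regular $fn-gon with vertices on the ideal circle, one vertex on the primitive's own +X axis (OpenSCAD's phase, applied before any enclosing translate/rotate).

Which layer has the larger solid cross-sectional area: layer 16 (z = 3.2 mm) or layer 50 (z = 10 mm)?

Layer 16 (z = 3.2): the r=8 cylinder contributes a regular 8-gon of circumradius 8 (area = (8/2)·8.000²·sin(360°/8) = 181.02 mm²); the cube at (5.5, 4) is not intersected at this z (z outside [5, 14]); the cube at (6.5, 9) is not intersected at this z (z outside [3.5, 7]); Merging all regions: only the r=8 cylinder is present, so the union is just that shape — area = 181.02 mm². So its area = 181.02 mm². Layer 50 (z = 10): the cylinder does not reach this height (z outside [0, 5]); the cube at (5.5, 4) is present — its section is the full 6×5 rectangle (area 30.00 mm²); the cube at (6.5, 9) is not intersected at this z (z outside [3.5, 7]); Combining (union): only the 6×5 cube at (5.5, 4) is present, so the union is just that shape — area = 30.00 mm². So its area = 30.00 mm². Layer 16 is larger (181.02 vs 30.00 mm²).

layer 16 (z = 3.2 mm)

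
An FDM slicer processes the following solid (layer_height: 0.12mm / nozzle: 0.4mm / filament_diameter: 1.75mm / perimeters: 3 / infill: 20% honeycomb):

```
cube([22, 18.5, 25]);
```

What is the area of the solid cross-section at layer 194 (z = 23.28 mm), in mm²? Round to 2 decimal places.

At z = 23.28 mm: the 22×18.5 cube contributes its full rectangle (area 407.00 mm²). Overall, the cross-section is a single solid region. Net area = 407.00 mm².

407.00 mm²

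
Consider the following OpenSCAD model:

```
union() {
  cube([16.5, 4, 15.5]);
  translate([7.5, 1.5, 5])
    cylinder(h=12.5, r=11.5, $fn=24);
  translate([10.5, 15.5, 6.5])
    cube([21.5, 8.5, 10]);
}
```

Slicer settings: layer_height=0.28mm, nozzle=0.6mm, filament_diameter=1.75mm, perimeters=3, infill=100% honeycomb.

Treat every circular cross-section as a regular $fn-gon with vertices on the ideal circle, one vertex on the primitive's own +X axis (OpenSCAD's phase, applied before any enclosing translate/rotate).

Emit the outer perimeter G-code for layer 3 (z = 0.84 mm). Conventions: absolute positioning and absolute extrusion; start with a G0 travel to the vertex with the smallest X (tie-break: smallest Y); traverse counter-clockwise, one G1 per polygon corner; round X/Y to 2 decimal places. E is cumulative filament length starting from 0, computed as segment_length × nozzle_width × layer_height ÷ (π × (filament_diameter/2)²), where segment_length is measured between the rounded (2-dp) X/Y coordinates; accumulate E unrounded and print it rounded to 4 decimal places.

G0 X0.00 Y0.00 Z0.84
G1 X16.50 Y0.00 E1.1525
G1 X16.50 Y4.00 E1.4318
G1 X0.00 Y4.00 E2.5843
G1 X0.00 Y0.00 E2.8637

At z = 0.84 mm: the 16.5×4 cube contributes its full rectangle; the cylinder at (7.5, 1.5) is not intersected at this z (z outside [5, 17.5]); the cube at (10.5, 15.5) is not intersected at this z (z outside [6.5, 16.5]); Combining (union): only the 16.5×4 cube is present, so the union is just that shape — 1 connected region. The outline is a single polygon with 4 vertices. Extrusion per mm of travel: 0.6 × 0.28 / (π × 0.875²) = 0.069846. Accumulating E over each segment gives final E = 2.8637.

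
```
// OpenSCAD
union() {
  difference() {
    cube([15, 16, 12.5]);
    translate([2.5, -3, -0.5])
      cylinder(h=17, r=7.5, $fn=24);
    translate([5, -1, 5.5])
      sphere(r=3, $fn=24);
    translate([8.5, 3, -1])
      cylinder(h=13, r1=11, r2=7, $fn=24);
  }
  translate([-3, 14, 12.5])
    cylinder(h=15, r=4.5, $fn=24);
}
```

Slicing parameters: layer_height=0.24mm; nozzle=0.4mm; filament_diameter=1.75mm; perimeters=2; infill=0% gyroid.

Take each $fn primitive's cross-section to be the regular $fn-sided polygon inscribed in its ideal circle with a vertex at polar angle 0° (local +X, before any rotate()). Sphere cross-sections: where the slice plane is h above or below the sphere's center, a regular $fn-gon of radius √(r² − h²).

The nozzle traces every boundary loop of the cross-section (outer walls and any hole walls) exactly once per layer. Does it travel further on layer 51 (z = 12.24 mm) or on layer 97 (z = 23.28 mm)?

layer 51 (z = 12.24 mm)

Layer 51 (z = 12.24): the cube is present — its section is the full 15×16 rectangle (perimeter 62.00 mm); the cylinder at (2.5, -3): section is a regular 24-gon, circumradius r=7.5 (perimeter = 2·24·7.500·sin(180°/24) = 46.99 mm); the sphere at (5, -1) is not intersected at this z (|z−center|=6.740 > r=3); the cone at (8.5, 3) is not intersected at this z (z outside [-1, 12]); Taking the first minus the rest: starting from the 15×16 cube, the r=7.5 cylinder at (2.5, -3) partially overlaps it — only the 32.72 mm² overlap (of its 174.70 mm²) is removed, clipping the outline — boundary = 59.89 mm; the cylinder at (-3, 14) is not intersected at this z (z outside [12.5, 27.5]); Taking the union: only the result so far is present, so the union is just that shape — boundary = 59.89 mm. So its perimeter = 59.89 mm. Layer 97 (z = 23.28): the cube is not intersected at this z (z outside [0, 12.5]); the cylinder at (2.5, -3) does not reach this height (z outside [-0.5, 16.5]); the sphere at (5, -1) does not reach this height (|z−center|=17.780 > r=3); the cone at (8.5, 3) is absent (z outside [-1, 12]); After the difference (first − rest): the first operand is absent here, so nothing remains; the cylinder at (-3, 14): section is a regular 24-gon, circumradius r=4.5 (perimeter = 2·24·4.500·sin(180°/24) = 28.19 mm); Taking the union: only the r=4.5 cylinder at (-3, 14) is present, so the union is just that shape — boundary = 28.19 mm. So its perimeter = 28.19 mm. Layer 51 is larger (59.89 vs 28.19 mm).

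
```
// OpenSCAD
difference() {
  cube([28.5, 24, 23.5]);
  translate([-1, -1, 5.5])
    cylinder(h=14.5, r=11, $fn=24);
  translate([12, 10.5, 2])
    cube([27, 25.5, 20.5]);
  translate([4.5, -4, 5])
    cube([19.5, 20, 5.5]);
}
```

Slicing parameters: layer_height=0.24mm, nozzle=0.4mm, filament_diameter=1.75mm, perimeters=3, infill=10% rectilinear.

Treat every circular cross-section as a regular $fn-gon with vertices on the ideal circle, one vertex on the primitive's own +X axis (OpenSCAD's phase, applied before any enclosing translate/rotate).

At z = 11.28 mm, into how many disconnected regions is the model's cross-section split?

At z = 11.28 mm: the 28.5×24 cube contributes its full rectangle; the cylinder at (-1, -1): section is a regular 24-gon, circumradius r=11; the cube at (12, 10.5) is present — its section is the full 27×25.5 rectangle; the cube at (4.5, -4) does not reach this height (z outside [5, 10.5]); Taking the first minus the rest: starting from the 28.5×24 cube, the r=11 cylinder at (-1, -1) partially overlaps it — only the 73.08 mm² overlap (of its 375.81 mm²) is removed, clipping the outline; the 27×25.5 cube at (12, 10.5) partially overlaps it — only the 222.75 mm² overlap (of its 688.50 mm²) is removed, clipping the outline — 1 connected region. The result has 1 disconnected region.

1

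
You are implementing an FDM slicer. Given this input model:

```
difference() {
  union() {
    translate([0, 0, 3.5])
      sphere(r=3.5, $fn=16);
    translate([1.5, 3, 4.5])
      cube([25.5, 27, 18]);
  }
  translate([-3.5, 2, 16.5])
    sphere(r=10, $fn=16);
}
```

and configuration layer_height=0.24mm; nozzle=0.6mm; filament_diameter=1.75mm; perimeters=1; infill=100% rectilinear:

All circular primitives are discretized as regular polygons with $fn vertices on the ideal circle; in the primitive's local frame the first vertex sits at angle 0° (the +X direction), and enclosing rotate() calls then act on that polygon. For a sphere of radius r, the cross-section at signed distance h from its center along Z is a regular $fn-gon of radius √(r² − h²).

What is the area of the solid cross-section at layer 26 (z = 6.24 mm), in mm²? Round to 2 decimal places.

At z = 6.24 mm: the r=3.5 sphere contributes a regular 16-gon of circumradius √(3.5²−2.74²) = 2.178 (area = (16/2)·2.178²·sin(360°/16) = 14.52 mm²); the cube at (1.5, 3) (footprint 25.5×27) is included at this height (area 688.50 mm²); Taking the union: the 2 present regions are separate (no shared area or edge), so areas and boundary lengths simply add and each stays a separate island — area = 703.02 mm²; the sphere at (-3.5, 2) does not reach this height (|z−center|=10.260 > r=10); Subtracting the remaining from the first: none of the subtracted shapes is present at this height, so that combined region is unchanged — area = 703.02 mm². Overall, the cross-section has 2 separate islands. Net area = 703.02 mm².

703.02 mm²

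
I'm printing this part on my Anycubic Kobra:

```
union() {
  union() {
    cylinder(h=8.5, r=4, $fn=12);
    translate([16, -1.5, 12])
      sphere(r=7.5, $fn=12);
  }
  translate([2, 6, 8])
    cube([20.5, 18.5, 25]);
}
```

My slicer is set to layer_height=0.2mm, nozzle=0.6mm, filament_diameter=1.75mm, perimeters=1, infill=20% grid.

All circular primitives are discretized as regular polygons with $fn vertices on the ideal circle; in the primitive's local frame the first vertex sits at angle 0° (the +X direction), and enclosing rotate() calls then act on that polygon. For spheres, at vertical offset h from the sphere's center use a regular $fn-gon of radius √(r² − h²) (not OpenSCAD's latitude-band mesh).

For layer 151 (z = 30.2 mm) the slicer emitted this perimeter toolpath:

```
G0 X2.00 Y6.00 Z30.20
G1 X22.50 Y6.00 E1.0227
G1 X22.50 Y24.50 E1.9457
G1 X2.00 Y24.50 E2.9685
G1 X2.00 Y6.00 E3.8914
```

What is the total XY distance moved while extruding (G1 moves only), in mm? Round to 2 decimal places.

Sum the Euclidean lengths of each G1 segment: total = 78.00 mm.

78.00 mm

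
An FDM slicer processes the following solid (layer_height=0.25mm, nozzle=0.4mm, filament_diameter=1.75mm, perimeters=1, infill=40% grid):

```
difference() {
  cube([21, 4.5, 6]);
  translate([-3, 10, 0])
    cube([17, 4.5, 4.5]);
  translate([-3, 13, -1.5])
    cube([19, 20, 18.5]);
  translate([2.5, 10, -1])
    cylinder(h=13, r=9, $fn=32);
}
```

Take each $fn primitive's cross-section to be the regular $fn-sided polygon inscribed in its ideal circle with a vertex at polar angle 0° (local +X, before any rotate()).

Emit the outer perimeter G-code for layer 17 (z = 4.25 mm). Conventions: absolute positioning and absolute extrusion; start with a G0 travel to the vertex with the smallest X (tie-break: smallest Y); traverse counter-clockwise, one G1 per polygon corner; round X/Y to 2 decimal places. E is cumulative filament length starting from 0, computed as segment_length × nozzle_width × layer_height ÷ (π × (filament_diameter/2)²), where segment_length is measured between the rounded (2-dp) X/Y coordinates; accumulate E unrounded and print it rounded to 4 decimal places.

At z = 4.25 mm: the cube is present — its section is the full 21×4.5 rectangle; the 17×4.5 cube at (-3, 10) contributes its full rectangle; the cube at (-3, 13) (footprint 19×20) is included at this height; the r=9 cylinder at (2.5, 10) gives a regular 32-gon of circumradius 9 (constant along its height); Subtracting the remaining from the first: starting from the 21×4.5 cube, the 17×4.5 cube at (-3, 10) misses the remaining region (no effect); the 19×20 cube at (-3, 13) misses the remaining region (no effect); the r=9 cylinder at (2.5, 10) partially overlaps it — only the 25.54 mm² overlap (of its 252.84 mm²) is removed, clipping the outline — 1 connected region. The outline is a single polygon with 11 vertices. Extrusion per mm of travel: 0.4 × 0.25 / (π × 0.875²) = 0.041575. Accumulating E over each segment gives final E = 2.0390.

G0 X0.00 Y0.00 Z4.25
G1 X21.00 Y0.00 E0.8731
G1 X21.00 Y4.50 E1.0602
G1 X9.57 Y4.50 E1.5354
G1 X8.86 Y3.64 E1.5817
G1 X7.50 Y2.52 E1.6550
G1 X5.94 Y1.69 E1.7284
G1 X4.26 Y1.17 E1.8016
G1 X2.50 Y1.00 E1.8751
G1 X0.74 Y1.17 E1.9486
G1 X0.00 Y1.40 E1.9808
G1 X0.00 Y0.00 E2.0390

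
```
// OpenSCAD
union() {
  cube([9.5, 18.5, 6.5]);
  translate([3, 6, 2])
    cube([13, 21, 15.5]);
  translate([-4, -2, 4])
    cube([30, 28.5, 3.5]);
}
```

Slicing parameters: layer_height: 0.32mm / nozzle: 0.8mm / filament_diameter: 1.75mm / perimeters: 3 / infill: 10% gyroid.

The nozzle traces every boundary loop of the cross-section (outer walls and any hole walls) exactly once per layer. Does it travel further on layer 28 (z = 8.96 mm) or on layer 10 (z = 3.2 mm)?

Layer 28 (z = 8.96): the cube is absent (z outside [0, 6.5]); the 13×21 cube at (3, 6) contributes its full rectangle (perimeter 68.00 mm); the cube at (-4, -2) is not intersected at this z (z outside [4, 7.5]); Combining (union): only the 13×21 cube at (3, 6) is present, so the union is just that shape — boundary = 68.00 mm. So its perimeter = 68.00 mm. Layer 10 (z = 3.2): the cube (footprint 9.5×18.5) is included at this height (perimeter 56.00 mm); the cube at (3, 6) (footprint 13×21) is included at this height (perimeter 68.00 mm); the cube at (-4, -2) is absent (z outside [4, 7.5]); Taking the union: the regions partially overlap (shared area 81.25 mm²), so the edge portions inside another operand are dropped and the merged outline is re-measured after clipping — boundary = 86.00 mm. So its perimeter = 86.00 mm. Layer 10 is larger (86.00 vs 68.00 mm).

layer 10 (z = 3.2 mm)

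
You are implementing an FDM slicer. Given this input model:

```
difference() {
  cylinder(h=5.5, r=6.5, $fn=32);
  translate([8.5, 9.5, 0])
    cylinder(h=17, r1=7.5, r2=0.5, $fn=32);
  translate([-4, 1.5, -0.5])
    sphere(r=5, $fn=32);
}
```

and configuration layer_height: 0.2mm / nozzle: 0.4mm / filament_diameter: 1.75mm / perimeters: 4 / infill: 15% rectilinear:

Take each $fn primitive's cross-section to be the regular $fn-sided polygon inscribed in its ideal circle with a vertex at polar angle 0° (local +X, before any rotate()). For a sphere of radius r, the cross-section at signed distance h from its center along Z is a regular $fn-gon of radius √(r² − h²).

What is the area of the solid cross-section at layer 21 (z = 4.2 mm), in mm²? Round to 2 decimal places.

At z = 4.2 mm: the r=6.5 cylinder gives a regular 32-gon of circumradius 6.5 (constant along its height) (area = (32/2)·6.500²·sin(360°/32) = 131.88 mm²); the cone at (8.5, 9.5) (r1=7.5→r2=0.5) has section circumradius 5.771 here — a regular 32-gon (area = (32/2)·5.771²·sin(360°/32) = 103.94 mm²); the r=5 sphere at (-4, 1.5) contributes a regular 32-gon of circumradius √(5²−4.7²) = 1.706 (area = (32/2)·1.706²·sin(360°/32) = 9.08 mm²); Subtracting the remaining from the first: starting from the r=6.5 cylinder (131.88 mm²), the cone at (8.5, 9.5) misses the remaining region (no effect); the r=5 sphere at (-4, 1.5) lies wholly inside it (removes its full 9.08 mm² and its 10.70 mm outline becomes a hole wall) — area = 122.80 mm². Overall, the cross-section is one region with 1 hole. Net area = 122.80 mm².

122.80 mm²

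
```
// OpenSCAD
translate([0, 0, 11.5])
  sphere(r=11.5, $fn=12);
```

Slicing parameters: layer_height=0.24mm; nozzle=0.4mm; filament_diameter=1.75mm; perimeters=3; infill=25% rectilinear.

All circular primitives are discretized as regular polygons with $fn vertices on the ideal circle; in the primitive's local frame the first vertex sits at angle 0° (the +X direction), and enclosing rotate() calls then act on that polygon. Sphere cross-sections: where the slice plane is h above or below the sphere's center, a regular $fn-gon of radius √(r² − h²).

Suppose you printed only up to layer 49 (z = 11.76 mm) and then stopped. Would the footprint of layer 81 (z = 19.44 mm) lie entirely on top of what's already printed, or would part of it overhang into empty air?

entirely on top

Compare the two slices. At z = 11.76: the r=11.5 sphere contributes a regular 12-gon of circumradius √(11.5²−0.26²) = 11.497 (area = (12/2)·11.497²·sin(360°/12) = 396.55 mm²). At z = 19.44: the sphere: section is a regular 12-gon, circumradius = √(r²−h²) = √(11.5²−7.94²) = 8.319 (area = (12/2)·8.319²·sin(360°/12) = 207.62 mm²). Checking containment: the cross-section at z = 19.44 is a subset of the cross-section at z = 11.76.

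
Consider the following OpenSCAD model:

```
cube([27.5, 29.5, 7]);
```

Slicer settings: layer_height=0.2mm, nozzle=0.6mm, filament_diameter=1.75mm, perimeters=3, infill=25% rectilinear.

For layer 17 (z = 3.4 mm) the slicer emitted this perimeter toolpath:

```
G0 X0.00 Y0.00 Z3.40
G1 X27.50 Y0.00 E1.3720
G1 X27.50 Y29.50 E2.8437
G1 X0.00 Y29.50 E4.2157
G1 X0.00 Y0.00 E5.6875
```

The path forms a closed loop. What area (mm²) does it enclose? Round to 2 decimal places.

Apply the shoelace formula to the sequence of (X, Y) vertices; enclosed area = 811.25 mm².

811.25 mm²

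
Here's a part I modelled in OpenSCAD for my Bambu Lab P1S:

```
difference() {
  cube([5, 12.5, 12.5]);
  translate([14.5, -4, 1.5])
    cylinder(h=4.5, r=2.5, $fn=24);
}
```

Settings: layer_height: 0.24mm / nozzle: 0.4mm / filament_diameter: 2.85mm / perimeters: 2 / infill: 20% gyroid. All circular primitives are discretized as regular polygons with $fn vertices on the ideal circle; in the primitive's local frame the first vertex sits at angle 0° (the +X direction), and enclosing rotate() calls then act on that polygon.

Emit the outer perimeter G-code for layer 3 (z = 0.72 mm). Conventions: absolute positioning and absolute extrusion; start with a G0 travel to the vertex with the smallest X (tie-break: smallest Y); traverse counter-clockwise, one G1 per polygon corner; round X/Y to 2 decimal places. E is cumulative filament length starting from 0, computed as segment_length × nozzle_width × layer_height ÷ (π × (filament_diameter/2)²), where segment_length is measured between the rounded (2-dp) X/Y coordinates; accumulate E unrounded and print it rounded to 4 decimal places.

At z = 0.72 mm: the cube is present — its section is the full 5×12.5 rectangle; the cylinder at (14.5, -4) is not intersected at this z (z outside [1.5, 6]); After the difference (first − rest): none of the subtracted shapes is present at this height, so the 5×12.5 cube is unchanged — 1 connected region. The outline is a single polygon with 4 vertices. Extrusion per mm of travel: 0.4 × 0.24 / (π × 1.425²) = 0.015048. Accumulating E over each segment gives final E = 0.5267.

G0 X0.00 Y0.00 Z0.72
G1 X5.00 Y0.00 E0.0752
G1 X5.00 Y12.50 E0.2633
G1 X0.00 Y12.50 E0.3386
G1 X0.00 Y0.00 E0.5267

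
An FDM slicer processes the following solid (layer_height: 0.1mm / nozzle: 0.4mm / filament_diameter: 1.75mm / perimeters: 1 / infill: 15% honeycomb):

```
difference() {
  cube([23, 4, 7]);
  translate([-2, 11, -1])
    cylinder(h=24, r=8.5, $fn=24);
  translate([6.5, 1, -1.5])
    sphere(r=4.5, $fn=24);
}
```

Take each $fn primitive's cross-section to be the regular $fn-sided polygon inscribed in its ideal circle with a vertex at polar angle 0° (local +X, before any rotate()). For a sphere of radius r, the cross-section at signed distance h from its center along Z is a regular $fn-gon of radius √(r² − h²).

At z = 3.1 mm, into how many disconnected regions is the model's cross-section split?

At z = 3.1 mm: the cube is present — its section is the full 23×4 rectangle; the r=8.5 cylinder at (-2, 11) contributes a regular 24-gon of circumradius 8.5; the sphere at (6.5, 1) is not intersected at this z (|z−center|=4.600 > r=4.5); Taking the first minus the rest: starting from the 23×4 cube, the r=8.5 cylinder at (-2, 11) partially overlaps it — only the 1.94 mm² overlap (of its 224.40 mm²) is removed, clipping the outline — 1 connected region. The result has 1 disconnected region.

1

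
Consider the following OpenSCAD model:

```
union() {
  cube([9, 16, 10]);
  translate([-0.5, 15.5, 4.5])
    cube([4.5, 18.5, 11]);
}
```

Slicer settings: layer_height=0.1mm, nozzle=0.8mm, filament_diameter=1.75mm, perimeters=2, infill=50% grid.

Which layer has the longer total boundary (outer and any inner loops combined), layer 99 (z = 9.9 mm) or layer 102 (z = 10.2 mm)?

Layer 99 (z = 9.9): the cube (footprint 9×16) is included at this height (perimeter 50.00 mm); the cube at (-0.5, 15.5) (footprint 4.5×18.5) is included at this height (perimeter 46.00 mm); Combining (union): the regions partially overlap (shared area 2.00 mm²), so the edge portions inside another operand are dropped and the merged outline is re-measured after clipping — boundary = 87.00 mm. So its perimeter = 87.00 mm. Layer 102 (z = 10.2): the cube does not reach this height (z outside [0, 10]); the cube at (-0.5, 15.5) (footprint 4.5×18.5) is included at this height (perimeter 46.00 mm); Merging all regions: only the 4.5×18.5 cube at (-0.5, 15.5) is present, so the union is just that shape — boundary = 46.00 mm. So its perimeter = 46.00 mm. Layer 99 is larger (87.00 vs 46.00 mm).

layer 99 (z = 9.9 mm)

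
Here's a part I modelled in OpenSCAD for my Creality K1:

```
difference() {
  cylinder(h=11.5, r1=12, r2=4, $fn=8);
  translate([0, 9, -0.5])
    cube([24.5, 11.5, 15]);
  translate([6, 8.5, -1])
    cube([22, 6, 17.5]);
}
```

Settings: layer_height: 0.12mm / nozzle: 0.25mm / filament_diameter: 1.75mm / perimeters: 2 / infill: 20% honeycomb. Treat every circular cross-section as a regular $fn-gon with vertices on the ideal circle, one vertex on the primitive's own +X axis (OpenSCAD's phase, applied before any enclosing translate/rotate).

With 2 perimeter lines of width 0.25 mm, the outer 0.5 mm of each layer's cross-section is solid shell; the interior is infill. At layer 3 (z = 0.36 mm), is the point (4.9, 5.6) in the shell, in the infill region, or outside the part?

infill

At z = 0.36 mm: the cone (r1=12→r2=4) has section circumradius 11.750 here — a regular 8-gon; the 24.5×11.5 cube at (0, 9) contributes its full rectangle; the cube at (6, 8.5) (footprint 22×6) is included at this height; Taking the first minus the rest: starting from the cone, the 24.5×11.5 cube at (0, 9) partially overlaps it — only the 9.13 mm² overlap (of its 281.75 mm²) is removed, clipping the outline; the 22×6 cube at (6, 8.5) partially overlaps it — only the 0.62 mm² overlap (of its 132.00 mm²) is removed, clipping the outline — 1 connected region. Overall, the cross-section is a single solid region. The nearest boundary edge runs (6.00, 9.00)→(6.00, 8.50); distance from the point to it = 3.10 mm. The point is inside the cross-section and 3.10 mm from the nearest boundary — more than the 0.5 mm shell width (2 × 0.25), so it's in the infill interior.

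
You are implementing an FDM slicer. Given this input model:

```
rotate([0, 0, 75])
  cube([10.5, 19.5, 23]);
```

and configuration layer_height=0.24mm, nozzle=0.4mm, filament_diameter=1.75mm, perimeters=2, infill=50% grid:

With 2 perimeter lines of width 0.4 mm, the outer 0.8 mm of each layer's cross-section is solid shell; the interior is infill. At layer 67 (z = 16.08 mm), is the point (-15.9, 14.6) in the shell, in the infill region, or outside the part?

shell

At z = 16.08 mm: the 10.5×19.5 cube contributes its full rectangle; (rotated 75° about Z; rotation is an isometry so areas/perimeters/island counts are preserved). Overall, the cross-section is a single solid region. Undo the 75° rotation: the query point maps to (9.987, 19.137) in the un-rotated model frame. The nearest boundary edge runs (10.50, 19.50)→(0.00, 19.50); distance from the point to it = 0.36 mm. The point is inside the cross-section, 0.36 mm from the nearest boundary — within the 0.8 mm shell band (2 × 0.4).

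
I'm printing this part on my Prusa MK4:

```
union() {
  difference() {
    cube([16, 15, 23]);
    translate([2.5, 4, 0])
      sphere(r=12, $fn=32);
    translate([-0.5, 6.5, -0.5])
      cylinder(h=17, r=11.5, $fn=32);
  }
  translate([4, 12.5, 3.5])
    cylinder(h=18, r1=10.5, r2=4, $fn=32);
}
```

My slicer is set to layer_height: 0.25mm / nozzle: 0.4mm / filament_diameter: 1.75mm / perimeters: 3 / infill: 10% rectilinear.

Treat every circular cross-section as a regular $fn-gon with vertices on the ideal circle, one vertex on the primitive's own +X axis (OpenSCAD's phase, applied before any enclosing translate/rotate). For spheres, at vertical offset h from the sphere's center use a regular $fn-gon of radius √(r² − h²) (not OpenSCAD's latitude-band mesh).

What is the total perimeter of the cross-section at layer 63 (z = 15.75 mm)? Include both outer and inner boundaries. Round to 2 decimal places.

At z = 15.75 mm: the 16×15 cube contributes its full rectangle (perimeter 62.00 mm); the sphere at (2.5, 4) does not reach this height (|z−center|=15.750 > r=12); the cylinder at (-0.5, 6.5): section is a regular 32-gon, circumradius r=11.5 (perimeter = 2·32·11.500·sin(180°/32) = 72.14 mm); After the difference (first − rest): starting from the 16×15 cube, the r=11.5 cylinder at (-0.5, 6.5) partially overlaps it — only the 150.38 mm² overlap (of its 412.81 mm²) is removed, clipping the outline — boundary = 47.35 mm; the cone at (4, 12.5) (r1=10.5→r2=4) has section circumradius 6.076 here — a regular 32-gon (perimeter = 2·32·6.076·sin(180°/32) = 38.12 mm); Combining (union): the regions partially overlap (shared area 4.38 mm²), so the edge portions inside another operand are dropped and the merged outline is re-measured after clipping — boundary = 74.59 mm. Overall, the cross-section is a single solid region. Total boundary length (outer) = 74.59 mm.

74.59 mm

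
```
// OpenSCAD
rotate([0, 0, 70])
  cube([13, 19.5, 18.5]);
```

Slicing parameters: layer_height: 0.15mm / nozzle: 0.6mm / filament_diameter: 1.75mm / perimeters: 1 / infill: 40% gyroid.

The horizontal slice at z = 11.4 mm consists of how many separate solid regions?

At z = 11.4 mm: the cube (footprint 13×19.5) is included at this height; (whole slice rotated 70° about Z — lengths, areas and connectivity unchanged). The result has 1 disconnected region.

1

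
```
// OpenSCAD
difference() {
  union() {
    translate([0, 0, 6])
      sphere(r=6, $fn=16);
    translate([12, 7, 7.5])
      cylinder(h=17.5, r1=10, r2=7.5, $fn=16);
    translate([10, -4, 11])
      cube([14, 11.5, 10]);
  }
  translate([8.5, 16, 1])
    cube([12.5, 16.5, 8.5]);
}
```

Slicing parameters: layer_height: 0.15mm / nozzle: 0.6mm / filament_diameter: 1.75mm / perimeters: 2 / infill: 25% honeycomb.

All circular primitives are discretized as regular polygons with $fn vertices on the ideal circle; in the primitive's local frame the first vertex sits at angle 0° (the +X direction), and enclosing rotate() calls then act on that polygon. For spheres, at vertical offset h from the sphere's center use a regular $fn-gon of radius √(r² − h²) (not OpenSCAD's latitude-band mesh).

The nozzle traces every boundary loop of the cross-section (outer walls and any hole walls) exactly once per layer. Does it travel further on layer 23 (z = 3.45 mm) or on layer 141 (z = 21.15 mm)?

layer 141 (z = 21.15 mm)

Layer 23 (z = 3.45): the sphere: section is a regular 16-gon, circumradius = √(r²−h²) = √(6²−2.55²) = 5.431 (perimeter = 2·16·5.431·sin(180°/16) = 33.91 mm); the cone at (12, 7) is absent (z outside [7.5, 25]); the cube at (10, -4) is not intersected at this z (z outside [11, 21]); Merging all regions: only the r=6 sphere is present, so the union is just that shape — boundary = 33.91 mm; the cube at (8.5, 16) (footprint 12.5×16.5) is included at this height (perimeter 58.00 mm); Taking the first minus the rest: starting from the result so far, the 12.5×16.5 cube at (8.5, 16) misses the remaining region (no effect) — boundary = 33.91 mm. So its perimeter = 33.91 mm. Layer 141 (z = 21.15): the sphere is absent (|z−center|=15.150 > r=6); the cone at (12, 7): at t=0.780 of its height the radius interpolates to r₁+(r₂−r₁)t = 8.050, giving a regular 16-gon of that circumradius (perimeter = 2·16·8.050·sin(180°/16) = 50.26 mm); the cube at (10, -4) does not reach this height (z outside [11, 21]); Merging all regions: only the cone at (12, 7) is present, so the union is just that shape — boundary = 50.26 mm; the cube at (8.5, 16) does not reach this height (z outside [1, 9.5]); After the difference (first − rest): none of the subtracted shapes is present at this height, so the result so far is unchanged — boundary = 50.26 mm. So its perimeter = 50.26 mm. Layer 141 is larger (50.26 vs 33.91 mm).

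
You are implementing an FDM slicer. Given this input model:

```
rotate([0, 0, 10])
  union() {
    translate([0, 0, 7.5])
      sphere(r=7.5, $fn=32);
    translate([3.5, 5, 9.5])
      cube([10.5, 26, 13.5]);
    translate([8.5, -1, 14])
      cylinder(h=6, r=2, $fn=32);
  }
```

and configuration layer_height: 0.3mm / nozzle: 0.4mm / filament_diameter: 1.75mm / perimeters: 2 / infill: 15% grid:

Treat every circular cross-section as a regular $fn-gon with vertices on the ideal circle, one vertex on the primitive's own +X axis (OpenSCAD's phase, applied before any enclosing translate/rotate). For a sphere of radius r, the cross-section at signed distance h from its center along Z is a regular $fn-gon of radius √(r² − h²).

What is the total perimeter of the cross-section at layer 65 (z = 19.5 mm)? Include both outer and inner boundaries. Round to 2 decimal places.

At z = 19.5 mm: the sphere does not reach this height (|z−center|=12.000 > r=7.5); the cube at (3.5, 5) (footprint 10.5×26) is included at this height (perimeter 73.00 mm); the r=2 cylinder at (8.5, -1) gives a regular 32-gon of circumradius 2 (constant along its height) (perimeter = 2·32·2.000·sin(180°/32) = 12.55 mm); Taking the union: the 2 present regions are separate (no shared area or edge), so areas and boundary lengths simply add and each stays a separate island — boundary = 85.55 mm; (rotated 10° about Z; rotation is an isometry so areas/perimeters/island counts are preserved). Overall, the cross-section has 2 separate islands. Total boundary length (outer) = 85.55 mm.

85.55 mm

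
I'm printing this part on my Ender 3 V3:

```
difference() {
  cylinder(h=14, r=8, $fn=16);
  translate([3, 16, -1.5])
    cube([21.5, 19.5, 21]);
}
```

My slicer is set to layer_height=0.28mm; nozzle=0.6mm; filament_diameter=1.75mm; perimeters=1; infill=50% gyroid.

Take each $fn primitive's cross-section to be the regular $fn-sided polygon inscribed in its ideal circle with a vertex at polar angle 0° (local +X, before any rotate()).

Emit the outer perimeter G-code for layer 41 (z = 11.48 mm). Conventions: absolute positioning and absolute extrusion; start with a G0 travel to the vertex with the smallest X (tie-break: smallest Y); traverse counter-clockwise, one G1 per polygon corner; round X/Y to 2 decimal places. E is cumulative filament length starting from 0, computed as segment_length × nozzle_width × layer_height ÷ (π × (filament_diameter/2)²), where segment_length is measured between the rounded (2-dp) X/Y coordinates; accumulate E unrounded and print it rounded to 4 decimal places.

At z = 11.48 mm: the r=8 cylinder gives a regular 16-gon of circumradius 8 (constant along its height); the cube at (3, 16) (footprint 21.5×19.5) is included at this height; Taking the first minus the rest: starting from the r=8 cylinder, the 21.5×19.5 cube at (3, 16) misses the remaining region (no effect) — 1 connected region. The outline is a single polygon with 16 vertices. Extrusion per mm of travel: 0.6 × 0.28 / (π × 0.875²) = 0.069846. Accumulating E over each segment gives final E = 3.4885.

G0 X-8.00 Y0.00 Z11.48
G1 X-7.39 Y-3.06 E0.2179
G1 X-5.66 Y-5.66 E0.4361
G1 X-3.06 Y-7.39 E0.6542
G1 X0.00 Y-8.00 E0.8721
G1 X3.06 Y-7.39 E1.0901
G1 X5.66 Y-5.66 E1.3082
G1 X7.39 Y-3.06 E1.5263
G1 X8.00 Y0.00 E1.7442
G1 X7.39 Y3.06 E1.9622
G1 X5.66 Y5.66 E2.1803
G1 X3.06 Y7.39 E2.3984
G1 X0.00 Y8.00 E2.6164
G1 X-3.06 Y7.39 E2.8343
G1 X-5.66 Y5.66 E3.0524
G1 X-7.39 Y3.06 E3.2706
G1 X-8.00 Y0.00 E3.4885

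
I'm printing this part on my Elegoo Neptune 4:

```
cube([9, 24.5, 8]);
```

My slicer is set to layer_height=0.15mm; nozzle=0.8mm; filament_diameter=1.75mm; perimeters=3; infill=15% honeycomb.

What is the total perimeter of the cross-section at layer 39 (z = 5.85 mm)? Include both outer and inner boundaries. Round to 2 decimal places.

67.00 mm

At z = 5.85 mm: the cube is present — its section is the full 9×24.5 rectangle (perimeter 67.00 mm). Overall, the cross-section is a single solid region. Total boundary length (outer) = 67.00 mm.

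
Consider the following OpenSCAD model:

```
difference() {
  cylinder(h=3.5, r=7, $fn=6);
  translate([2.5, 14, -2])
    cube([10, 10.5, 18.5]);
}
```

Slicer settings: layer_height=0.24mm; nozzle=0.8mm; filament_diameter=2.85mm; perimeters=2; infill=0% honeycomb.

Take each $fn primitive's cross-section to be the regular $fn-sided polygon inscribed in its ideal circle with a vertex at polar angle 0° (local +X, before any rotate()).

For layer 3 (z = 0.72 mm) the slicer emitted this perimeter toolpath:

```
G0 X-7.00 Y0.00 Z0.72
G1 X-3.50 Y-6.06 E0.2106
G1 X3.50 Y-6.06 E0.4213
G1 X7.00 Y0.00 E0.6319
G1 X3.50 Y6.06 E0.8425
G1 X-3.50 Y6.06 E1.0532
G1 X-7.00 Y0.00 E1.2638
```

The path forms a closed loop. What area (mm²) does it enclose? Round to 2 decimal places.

Apply the shoelace formula to the sequence of (X, Y) vertices; enclosed area = 127.26 mm².

127.26 mm²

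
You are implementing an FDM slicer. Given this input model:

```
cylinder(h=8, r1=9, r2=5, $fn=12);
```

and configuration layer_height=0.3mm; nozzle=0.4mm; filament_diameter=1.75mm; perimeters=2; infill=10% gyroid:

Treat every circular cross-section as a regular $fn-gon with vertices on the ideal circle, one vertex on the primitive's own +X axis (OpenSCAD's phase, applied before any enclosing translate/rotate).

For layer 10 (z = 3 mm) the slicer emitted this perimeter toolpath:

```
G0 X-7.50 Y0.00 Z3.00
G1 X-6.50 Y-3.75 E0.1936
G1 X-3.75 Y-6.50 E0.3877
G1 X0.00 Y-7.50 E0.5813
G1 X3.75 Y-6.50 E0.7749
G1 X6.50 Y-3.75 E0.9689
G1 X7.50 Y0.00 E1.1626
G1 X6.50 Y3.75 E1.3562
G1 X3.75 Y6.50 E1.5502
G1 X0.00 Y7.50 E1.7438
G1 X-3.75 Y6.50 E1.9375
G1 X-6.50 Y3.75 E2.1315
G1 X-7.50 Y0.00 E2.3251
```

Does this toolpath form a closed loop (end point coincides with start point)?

Start point (G0): (-7.50, 0.00). End point (last G1): the path returns to the start — closed.

yes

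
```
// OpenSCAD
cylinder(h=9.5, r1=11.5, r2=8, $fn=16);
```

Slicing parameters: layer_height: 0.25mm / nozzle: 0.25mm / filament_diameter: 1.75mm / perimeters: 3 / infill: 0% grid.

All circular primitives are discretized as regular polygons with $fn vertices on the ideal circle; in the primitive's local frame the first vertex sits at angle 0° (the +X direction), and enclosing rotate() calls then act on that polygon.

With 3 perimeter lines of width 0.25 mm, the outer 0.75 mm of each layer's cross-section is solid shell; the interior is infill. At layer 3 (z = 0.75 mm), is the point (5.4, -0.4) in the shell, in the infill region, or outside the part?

infill

At z = 0.75 mm: the cone: at t=0.079 of its height the radius interpolates to r₁+(r₂−r₁)t = 11.224, giving a regular 16-gon of that circumradius. Overall, the cross-section is a single solid region. The nearest boundary edge runs (10.37, -4.30)→(11.22, 0.00); distance from the point to it = 5.63 mm. The point is inside the cross-section and 5.63 mm from the nearest boundary — more than the 0.75 mm shell width (3 × 0.25), so it's in the infill interior.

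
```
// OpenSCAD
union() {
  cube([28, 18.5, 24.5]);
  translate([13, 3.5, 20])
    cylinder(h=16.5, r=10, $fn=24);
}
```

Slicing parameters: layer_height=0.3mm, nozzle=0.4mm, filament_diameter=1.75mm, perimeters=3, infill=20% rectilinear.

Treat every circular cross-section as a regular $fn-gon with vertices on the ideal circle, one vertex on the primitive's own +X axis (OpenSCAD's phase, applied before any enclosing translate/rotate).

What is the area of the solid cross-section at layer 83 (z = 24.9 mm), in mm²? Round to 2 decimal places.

At z = 24.9 mm: the cube does not reach this height (z outside [0, 24.5]); the cylinder at (13, 3.5): section is a regular 24-gon, circumradius r=10 (area = (24/2)·10.000²·sin(360°/24) = 310.58 mm²); Combining (union): only the r=10 cylinder at (13, 3.5) is present, so the union is just that shape — area = 310.58 mm². Overall, the cross-section is a single solid region. Net area = 310.58 mm².

310.58 mm²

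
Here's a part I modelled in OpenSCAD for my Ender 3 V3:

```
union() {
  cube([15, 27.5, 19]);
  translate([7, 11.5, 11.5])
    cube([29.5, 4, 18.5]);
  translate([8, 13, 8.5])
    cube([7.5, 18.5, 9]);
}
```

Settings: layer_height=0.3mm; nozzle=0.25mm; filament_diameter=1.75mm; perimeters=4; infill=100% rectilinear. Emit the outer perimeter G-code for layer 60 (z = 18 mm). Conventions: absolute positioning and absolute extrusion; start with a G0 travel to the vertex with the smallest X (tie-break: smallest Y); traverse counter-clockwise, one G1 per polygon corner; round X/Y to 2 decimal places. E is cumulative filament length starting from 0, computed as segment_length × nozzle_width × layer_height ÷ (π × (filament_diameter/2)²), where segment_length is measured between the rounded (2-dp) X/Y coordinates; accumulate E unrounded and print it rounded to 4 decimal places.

At z = 18 mm: the cube is present — its section is the full 15×27.5 rectangle; the 29.5×4 cube at (7, 11.5) contributes its full rectangle; the cube at (8, 13) is not intersected at this z (z outside [8.5, 17.5]); Taking the union: the regions partially overlap (shared area 32.00 mm²), so overlapping operands fuse into one piece — 1 connected region. The outline is a single polygon with 8 vertices. Extrusion per mm of travel: 0.25 × 0.3 / (π × 0.875²) = 0.031181. Accumulating E over each segment gives final E = 3.9912.

G0 X0.00 Y0.00 Z18.00
G1 X15.00 Y0.00 E0.4677
G1 X15.00 Y11.50 E0.8263
G1 X36.50 Y11.50 E1.4967
G1 X36.50 Y15.50 E1.6214
G1 X15.00 Y15.50 E2.2918
G1 X15.00 Y27.50 E2.6660
G1 X0.00 Y27.50 E3.1337
G1 X0.00 Y0.00 E3.9912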